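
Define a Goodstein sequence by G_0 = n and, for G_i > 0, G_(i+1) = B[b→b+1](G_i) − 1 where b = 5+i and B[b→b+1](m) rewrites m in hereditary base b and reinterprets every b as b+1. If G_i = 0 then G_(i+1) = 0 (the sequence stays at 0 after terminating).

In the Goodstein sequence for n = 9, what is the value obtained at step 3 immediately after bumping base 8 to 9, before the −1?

9 —HB5→ 5 + 4 —bump→ 6 + 4 = 10 —(−1)→ 9
9 —HB6→ 6 + 3 —bump→ 7 + 3 = 10 —(−1)→ 9
9 —HB7→ 7 + 2 —bump→ 8 + 2 = 10 —(−1)→ 9
9 —HB8→ 8 + 1 —bump→ 9 + 1 = 10 —(−1)→ 9

10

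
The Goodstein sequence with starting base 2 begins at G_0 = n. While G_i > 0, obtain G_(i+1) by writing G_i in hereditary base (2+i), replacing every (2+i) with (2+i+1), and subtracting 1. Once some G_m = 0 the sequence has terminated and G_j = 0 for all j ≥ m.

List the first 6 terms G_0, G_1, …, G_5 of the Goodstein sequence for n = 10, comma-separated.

(0) 10|_2 = 2^(2 + 1) + 2 ↦ 3^(3 + 1) + 3|_3 = 84 ⇒ 83
(1) 83|_3 = 3^(3 + 1) + 2 ↦ 4^(4 + 1) + 2|_4 = 1026 ⇒ 1025
(2) 1025|_4 = 4^(4 + 1) + 1 ↦ 5^(5 + 1) + 1|_5 = 15626 ⇒ 15625
(3) 15625|_5 = 5^(5 + 1) ↦ 6^(6 + 1)|_6 = 279936 ⇒ 279935
(4) 279935|_6 = 5·6^6 + 5·6^5 + 5·6^4 + 5·6^3 + 5·6^2 + 5·6 + 5 ↦ 5·7^7 + 5·7^5 + 5·7^4 + 5·7^3 + 5·7^2 + 5·7 + 5|_7 = 4215755 ⇒ 4215754

10, 83, 1025, 15625, 279935, 4215754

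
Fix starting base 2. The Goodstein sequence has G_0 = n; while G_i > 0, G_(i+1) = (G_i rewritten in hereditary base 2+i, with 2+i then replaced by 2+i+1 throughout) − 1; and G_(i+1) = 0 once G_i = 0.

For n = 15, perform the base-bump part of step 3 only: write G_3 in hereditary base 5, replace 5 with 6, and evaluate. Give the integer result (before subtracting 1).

326594

G_0 = 15. HB_2(15) = 2^(2 + 1) + 2^2 + 2 + 1. Bump = 112. G_1 = 111.
G_1 = 111. HB_3(111) = 3^(3 + 1) + 3^3 + 3. Bump = 1284. G_2 = 1283.
G_2 = 1283. HB_4(1283) = 4^(4 + 1) + 4^4 + 3. Bump = 18753. G_3 = 18752.
G_3 = 18752. HB_5(18752) = 5^(5 + 1) + 5^5 + 2. Bump = 326594. G_4 = 326593.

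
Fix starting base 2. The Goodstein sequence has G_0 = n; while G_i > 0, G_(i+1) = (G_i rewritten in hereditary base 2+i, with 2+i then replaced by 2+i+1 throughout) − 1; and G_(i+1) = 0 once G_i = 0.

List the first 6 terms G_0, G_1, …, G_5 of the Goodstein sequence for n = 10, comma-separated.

10, 83, 1025, 15625, 279935, 4215754

G_0=10  [base 2] 2^(2 + 1) + 2  →[2↦3]→  3^(3 + 1) + 3 = 84  −1 ⇒ G_1=83
G_1=83  [base 3] 3^(3 + 1) + 2  →[3↦4]→  4^(4 + 1) + 2 = 1026  −1 ⇒ G_2=1025
G_2=1025  [base 4] 4^(4 + 1) + 1  →[4↦5]→  5^(5 + 1) + 1 = 15626  −1 ⇒ G_3=15625
G_3=15625  [base 5] 5^(5 + 1)  →[5↦6]→  6^(6 + 1) = 279936  −1 ⇒ G_4=279935
G_4=279935  [base 6] 5·6^6 + 5·6^5 + 5·6^4 + 5·6^3 + 5·6^2 + 5·6 + 5  →[6↦7]→  5·7^7 + 5·7^5 + 5·7^4 + 5·7^3 + 5·7^2 + 5·7 + 5 = 4215755  −1 ⇒ G_5=4215754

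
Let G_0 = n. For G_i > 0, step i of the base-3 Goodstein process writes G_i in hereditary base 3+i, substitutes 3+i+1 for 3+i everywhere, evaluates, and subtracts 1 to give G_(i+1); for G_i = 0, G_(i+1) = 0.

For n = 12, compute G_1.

base 3: 12 = 3^2 + 3; at 4: 4^2 + 4 = 20; next = 19
base 4: 19 = 4^2 + 3; at 5: 5^2 + 3 = 28; next = 27

19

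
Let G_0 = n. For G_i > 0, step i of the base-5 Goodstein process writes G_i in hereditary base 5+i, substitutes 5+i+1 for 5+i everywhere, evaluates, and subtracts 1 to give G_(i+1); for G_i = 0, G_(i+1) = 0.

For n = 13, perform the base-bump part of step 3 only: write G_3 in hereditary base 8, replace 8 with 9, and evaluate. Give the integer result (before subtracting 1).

G_0 = 13. HB_5(13) = 2·5 + 3. Bump = 15. G_1 = 14.
G_1 = 14. HB_6(14) = 2·6 + 2. Bump = 16. G_2 = 15.
G_2 = 15. HB_7(15) = 2·7 + 1. Bump = 17. G_3 = 16.
G_3 = 16. HB_8(16) = 2·8. Bump = 18. G_4 = 17.

18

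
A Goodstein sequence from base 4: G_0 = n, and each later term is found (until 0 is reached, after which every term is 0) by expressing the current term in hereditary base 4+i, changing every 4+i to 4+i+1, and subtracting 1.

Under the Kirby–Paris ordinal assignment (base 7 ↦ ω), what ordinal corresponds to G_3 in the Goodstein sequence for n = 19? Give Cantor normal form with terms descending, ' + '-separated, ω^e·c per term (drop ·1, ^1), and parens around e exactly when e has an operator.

ω^2

19 —HB4→ 4^2 + 3 —bump→ 5^2 + 3 = 28 —(−1)→ 27
27 —HB5→ 5^2 + 2 —bump→ 6^2 + 2 = 38 —(−1)→ 37
37 —HB6→ 6^2 + 1 —bump→ 7^2 + 1 = 50 —(−1)→ 49
49 —HB7→ 7^2 —bump→ 8^2 = 64 —(−1)→ 63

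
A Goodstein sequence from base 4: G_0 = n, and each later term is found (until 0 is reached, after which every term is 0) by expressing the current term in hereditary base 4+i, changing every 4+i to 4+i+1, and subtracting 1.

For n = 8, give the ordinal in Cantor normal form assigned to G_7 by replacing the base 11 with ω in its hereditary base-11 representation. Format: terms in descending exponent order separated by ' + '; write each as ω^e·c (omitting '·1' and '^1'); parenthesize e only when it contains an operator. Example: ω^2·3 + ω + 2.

8

step 0: 8 = 2·4; sub 5 for 4: 2·5; = 10; G_1 = 10−1 = 9
step 1: 9 = 5 + 4; sub 6 for 5: 6 + 4; = 10; G_2 = 10−1 = 9
step 2: 9 = 6 + 3; sub 7 for 6: 7 + 3; = 10; G_3 = 10−1 = 9
step 3: 9 = 7 + 2; sub 8 for 7: 8 + 2; = 10; G_4 = 10−1 = 9
step 4: 9 = 8 + 1; sub 9 for 8: 9 + 1; = 10; G_5 = 10−1 = 9
step 5: 9 = 9; sub 10 for 9: 10; = 10; G_6 = 10−1 = 9
step 6: 9 = 9; sub 11 for 10: 9; = 9; G_7 = 9−1 = 8
step 7: 8 = 8; sub 12 for 11: 8; = 8; G_8 = 8−1 = 7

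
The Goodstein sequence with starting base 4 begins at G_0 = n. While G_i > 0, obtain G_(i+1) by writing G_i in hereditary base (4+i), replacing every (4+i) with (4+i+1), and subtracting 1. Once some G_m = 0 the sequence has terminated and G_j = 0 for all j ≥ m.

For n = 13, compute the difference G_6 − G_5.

G_0=13  [base 4] 3·4 + 1  →[4↦5]→  3·5 + 1 = 16  −1 ⇒ G_1=15
G_1=15  [base 5] 3·5  →[5↦6]→  3·6 = 18  −1 ⇒ G_2=17
G_2=17  [base 6] 2·6 + 5  →[6↦7]→  2·7 + 5 = 19  −1 ⇒ G_3=18
G_3=18  [base 7] 2·7 + 4  →[7↦8]→  2·8 + 4 = 20  −1 ⇒ G_4=19
G_4=19  [base 8] 2·8 + 3  →[8↦9]→  2·9 + 3 = 21  −1 ⇒ G_5=20
G_5=20  [base 9] 2·9 + 2  →[9↦10]→  2·10 + 2 = 22  −1 ⇒ G_6=21

1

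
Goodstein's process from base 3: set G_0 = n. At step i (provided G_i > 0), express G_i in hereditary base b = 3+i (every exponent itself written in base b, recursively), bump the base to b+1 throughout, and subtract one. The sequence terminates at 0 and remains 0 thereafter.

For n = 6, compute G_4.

step 0: 6 = 2·3; sub 4 for 3: 2·4; = 8; G_1 = 8−1 = 7
step 1: 7 = 4 + 3; sub 5 for 4: 5 + 3; = 8; G_2 = 8−1 = 7
step 2: 7 = 5 + 2; sub 6 for 5: 6 + 2; = 8; G_3 = 8−1 = 7
step 3: 7 = 6 + 1; sub 7 for 6: 7 + 1; = 8; G_4 = 8−1 = 7
step 4: 7 = 7; sub 8 for 7: 8; = 8; G_5 = 8−1 = 7

7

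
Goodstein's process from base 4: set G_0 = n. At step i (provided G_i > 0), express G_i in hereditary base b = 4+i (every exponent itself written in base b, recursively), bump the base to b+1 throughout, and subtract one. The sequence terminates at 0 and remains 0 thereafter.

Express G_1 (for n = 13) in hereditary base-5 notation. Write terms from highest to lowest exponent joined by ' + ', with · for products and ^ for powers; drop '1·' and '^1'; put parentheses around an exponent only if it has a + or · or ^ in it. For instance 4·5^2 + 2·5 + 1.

3·5

13 —HB4→ 3·4 + 1 —bump→ 3·5 + 1 = 16 —(−1)→ 15
15 —HB5→ 3·5 —bump→ 3·6 = 18 —(−1)→ 17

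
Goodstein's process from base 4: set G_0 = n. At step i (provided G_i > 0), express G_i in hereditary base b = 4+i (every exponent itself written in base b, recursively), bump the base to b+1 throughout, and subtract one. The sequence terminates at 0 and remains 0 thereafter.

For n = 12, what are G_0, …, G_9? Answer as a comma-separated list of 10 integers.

12, 14, 15, 16, 17, 18, 19, 19, 19, 19

G_0 = 12. HB_4(12) = 3·4. Bump = 15. G_1 = 14.
G_1 = 14. HB_5(14) = 2·5 + 4. Bump = 16. G_2 = 15.
G_2 = 15. HB_6(15) = 2·6 + 3. Bump = 17. G_3 = 16.
G_3 = 16. HB_7(16) = 2·7 + 2. Bump = 18. G_4 = 17.
G_4 = 17. HB_8(17) = 2·8 + 1. Bump = 19. G_5 = 18.
G_5 = 18. HB_9(18) = 2·9. Bump = 20. G_6 = 19.
G_6 = 19. HB_10(19) = 10 + 9. Bump = 20. G_7 = 19.
G_7 = 19. HB_11(19) = 11 + 8. Bump = 20. G_8 = 19.
G_8 = 19. HB_12(19) = 12 + 7. Bump = 20. G_9 = 19.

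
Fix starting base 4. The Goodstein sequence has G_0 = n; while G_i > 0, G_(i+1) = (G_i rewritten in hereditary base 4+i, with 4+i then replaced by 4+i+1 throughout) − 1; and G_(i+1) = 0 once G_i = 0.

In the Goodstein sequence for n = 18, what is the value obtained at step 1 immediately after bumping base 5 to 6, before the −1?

i=0: 18 = 4^2 + 2 (b=4); 4→5: 5^2 + 2 = 27; 27−1 = 26
i=1: 26 = 5^2 + 1 (b=5); 5→6: 6^2 + 1 = 37; 37−1 = 36

37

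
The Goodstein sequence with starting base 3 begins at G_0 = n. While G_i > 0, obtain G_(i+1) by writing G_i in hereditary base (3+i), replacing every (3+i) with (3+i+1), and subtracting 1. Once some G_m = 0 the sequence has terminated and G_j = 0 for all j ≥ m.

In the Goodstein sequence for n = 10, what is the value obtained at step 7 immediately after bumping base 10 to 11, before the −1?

42

i=0: 10 = 3^2 + 1 (b=3); 3→4: 4^2 + 1 = 17; 17−1 = 16
i=1: 16 = 4^2 (b=4); 4→5: 5^2 = 25; 25−1 = 24
i=2: 24 = 4·5 + 4 (b=5); 5→6: 4·6 + 4 = 28; 28−1 = 27
i=3: 27 = 4·6 + 3 (b=6); 6→7: 4·7 + 3 = 31; 31−1 = 30
i=4: 30 = 4·7 + 2 (b=7); 7→8: 4·8 + 2 = 34; 34−1 = 33
i=5: 33 = 4·8 + 1 (b=8); 8→9: 4·9 + 1 = 37; 37−1 = 36
i=6: 36 = 4·9 (b=9); 9→10: 4·10 = 40; 40−1 = 39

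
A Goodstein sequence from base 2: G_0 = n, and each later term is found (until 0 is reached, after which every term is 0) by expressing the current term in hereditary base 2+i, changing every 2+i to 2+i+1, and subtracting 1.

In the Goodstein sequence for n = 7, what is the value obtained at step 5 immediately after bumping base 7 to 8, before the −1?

step 0: 7 = 2^2 + 2 + 1; sub 3 for 2: 3^3 + 3 + 1; = 31; G_1 = 31−1 = 30
step 1: 30 = 3^3 + 3; sub 4 for 3: 4^4 + 4; = 260; G_2 = 260−1 = 259
step 2: 259 = 4^4 + 3; sub 5 for 4: 5^5 + 3; = 3128; G_3 = 3128−1 = 3127
step 3: 3127 = 5^5 + 2; sub 6 for 5: 6^6 + 2; = 46658; G_4 = 46658−1 = 46657
step 4: 46657 = 6^6 + 1; sub 7 for 6: 7^7 + 1; = 823544; G_5 = 823544−1 = 823543
step 5: 823543 = 7^7; sub 8 for 7: 8^8; = 16777216; G_6 = 16777216−1 = 16777215

16777216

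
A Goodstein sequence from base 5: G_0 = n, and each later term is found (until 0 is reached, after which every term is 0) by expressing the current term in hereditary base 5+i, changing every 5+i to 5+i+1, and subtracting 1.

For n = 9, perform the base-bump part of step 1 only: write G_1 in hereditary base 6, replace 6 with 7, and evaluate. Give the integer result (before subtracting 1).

10

base 5: 9 = 5 + 4; at 6: 6 + 4 = 10; next = 9
base 6: 9 = 6 + 3; at 7: 7 + 3 = 10; next = 9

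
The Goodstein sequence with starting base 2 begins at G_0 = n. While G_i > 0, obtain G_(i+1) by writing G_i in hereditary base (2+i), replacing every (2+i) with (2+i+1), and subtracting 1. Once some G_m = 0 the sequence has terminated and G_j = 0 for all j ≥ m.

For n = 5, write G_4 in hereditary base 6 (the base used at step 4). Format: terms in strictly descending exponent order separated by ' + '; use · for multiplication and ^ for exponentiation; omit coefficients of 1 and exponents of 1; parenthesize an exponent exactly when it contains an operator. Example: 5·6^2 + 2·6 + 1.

5 —HB2→ 2^2 + 1 —bump→ 3^3 + 1 = 28 —(−1)→ 27
27 —HB3→ 3^3 —bump→ 4^4 = 256 —(−1)→ 255
255 —HB4→ 3·4^3 + 3·4^2 + 3·4 + 3 —bump→ 3·5^3 + 3·5^2 + 3·5 + 3 = 468 —(−1)→ 467
467 —HB5→ 3·5^3 + 3·5^2 + 3·5 + 2 —bump→ 3·6^3 + 3·6^2 + 3·6 + 2 = 776 —(−1)→ 775

3·6^3 + 3·6^2 + 3·6 + 1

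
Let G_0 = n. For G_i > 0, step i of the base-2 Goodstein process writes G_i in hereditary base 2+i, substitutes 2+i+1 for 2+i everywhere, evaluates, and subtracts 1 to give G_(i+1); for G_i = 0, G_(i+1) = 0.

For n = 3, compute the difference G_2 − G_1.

0

G_0 = 3. HB_2(3) = 2 + 1. Bump = 4. G_1 = 3.
G_1 = 3. HB_3(3) = 3. Bump = 4. G_2 = 3.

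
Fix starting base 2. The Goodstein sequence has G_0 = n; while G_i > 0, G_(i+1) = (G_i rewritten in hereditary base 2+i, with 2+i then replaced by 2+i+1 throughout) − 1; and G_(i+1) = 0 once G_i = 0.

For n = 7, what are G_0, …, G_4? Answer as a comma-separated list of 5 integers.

7, 30, 259, 3127, 46657

(0) 7|_2 = 2^2 + 2 + 1 ↦ 3^3 + 3 + 1|_3 = 31 ⇒ 30
(1) 30|_3 = 3^3 + 3 ↦ 4^4 + 4|_4 = 260 ⇒ 259
(2) 259|_4 = 4^4 + 3 ↦ 5^5 + 3|_5 = 3128 ⇒ 3127
(3) 3127|_5 = 5^5 + 2 ↦ 6^6 + 2|_6 = 46658 ⇒ 46657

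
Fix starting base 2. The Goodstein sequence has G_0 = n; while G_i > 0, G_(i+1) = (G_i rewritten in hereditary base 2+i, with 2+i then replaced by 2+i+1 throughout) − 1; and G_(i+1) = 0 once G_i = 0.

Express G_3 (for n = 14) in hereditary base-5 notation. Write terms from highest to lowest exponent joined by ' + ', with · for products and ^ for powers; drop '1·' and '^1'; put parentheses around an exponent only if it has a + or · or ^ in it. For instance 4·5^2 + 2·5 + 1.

G_0 = 14. HB_2(14) = 2^(2 + 1) + 2^2 + 2. Bump = 111. G_1 = 110.
G_1 = 110. HB_3(110) = 3^(3 + 1) + 3^3 + 2. Bump = 1282. G_2 = 1281.
G_2 = 1281. HB_4(1281) = 4^(4 + 1) + 4^4 + 1. Bump = 18751. G_3 = 18750.
G_3 = 18750. HB_5(18750) = 5^(5 + 1) + 5^5. Bump = 326592. G_4 = 326591.

5^(5 + 1) + 5^5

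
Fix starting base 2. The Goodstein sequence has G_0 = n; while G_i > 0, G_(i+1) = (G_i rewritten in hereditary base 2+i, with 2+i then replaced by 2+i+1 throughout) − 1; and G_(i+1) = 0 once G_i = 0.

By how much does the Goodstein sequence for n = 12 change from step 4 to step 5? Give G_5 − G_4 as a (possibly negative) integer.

5484891

G_0=12  [base 2] 2^(2 + 1) + 2^2  →[2↦3]→  3^(3 + 1) + 3^3 = 108  −1 ⇒ G_1=107
G_1=107  [base 3] 3^(3 + 1) + 2·3^2 + 2·3 + 2  →[3↦4]→  4^(4 + 1) + 2·4^2 + 2·4 + 2 = 1066  −1 ⇒ G_2=1065
G_2=1065  [base 4] 4^(4 + 1) + 2·4^2 + 2·4 + 1  →[4↦5]→  5^(5 + 1) + 2·5^2 + 2·5 + 1 = 15686  −1 ⇒ G_3=15685
G_3=15685  [base 5] 5^(5 + 1) + 2·5^2 + 2·5  →[5↦6]→  6^(6 + 1) + 2·6^2 + 2·6 = 280020  −1 ⇒ G_4=280019
G_4=280019  [base 6] 6^(6 + 1) + 2·6^2 + 6 + 5  →[6↦7]→  7^(7 + 1) + 2·7^2 + 7 + 5 = 5764911  −1 ⇒ G_5=5764910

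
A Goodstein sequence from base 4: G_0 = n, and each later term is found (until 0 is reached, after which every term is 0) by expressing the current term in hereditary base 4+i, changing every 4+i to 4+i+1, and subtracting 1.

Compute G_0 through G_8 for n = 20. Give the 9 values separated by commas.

20, 29, 39, 51, 65, 81, 99, 107, 115

i=0: 20 = 4^2 + 4 (b=4); 4→5: 5^2 + 5 = 30; 30−1 = 29
i=1: 29 = 5^2 + 4 (b=5); 5→6: 6^2 + 4 = 40; 40−1 = 39
i=2: 39 = 6^2 + 3 (b=6); 6→7: 7^2 + 3 = 52; 52−1 = 51
i=3: 51 = 7^2 + 2 (b=7); 7→8: 8^2 + 2 = 66; 66−1 = 65
i=4: 65 = 8^2 + 1 (b=8); 8→9: 9^2 + 1 = 82; 82−1 = 81
i=5: 81 = 9^2 (b=9); 9→10: 10^2 = 100; 100−1 = 99
i=6: 99 = 9·10 + 9 (b=10); 10→11: 9·11 + 9 = 108; 108−1 = 107
i=7: 107 = 9·11 + 8 (b=11); 11→12: 9·12 + 8 = 116; 116−1 = 115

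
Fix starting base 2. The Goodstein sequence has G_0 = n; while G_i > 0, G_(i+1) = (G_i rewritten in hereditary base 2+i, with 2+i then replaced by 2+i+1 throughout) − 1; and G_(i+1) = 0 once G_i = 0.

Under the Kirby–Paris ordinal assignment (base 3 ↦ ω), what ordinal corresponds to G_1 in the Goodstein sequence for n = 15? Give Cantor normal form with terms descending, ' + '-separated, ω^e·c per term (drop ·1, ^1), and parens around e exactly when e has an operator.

G_0=15  [base 2] 2^(2 + 1) + 2^2 + 2 + 1  →[2↦3]→  3^(3 + 1) + 3^3 + 3 + 1 = 112  −1 ⇒ G_1=111
G_1=111  [base 3] 3^(3 + 1) + 3^3 + 3  →[3↦4]→  4^(4 + 1) + 4^4 + 4 = 1284  −1 ⇒ G_2=1283

ω^(ω + 1) + ω^ω + ω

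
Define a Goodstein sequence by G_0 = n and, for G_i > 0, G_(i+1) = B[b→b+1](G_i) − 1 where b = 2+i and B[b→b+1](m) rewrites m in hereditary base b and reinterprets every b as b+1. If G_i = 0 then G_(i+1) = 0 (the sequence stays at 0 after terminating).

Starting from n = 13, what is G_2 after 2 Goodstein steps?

1279

base 2: 13 = 2^(2 + 1) + 2^2 + 1; at 3: 3^(3 + 1) + 3^3 + 1 = 109; next = 108
base 3: 108 = 3^(3 + 1) + 3^3; at 4: 4^(4 + 1) + 4^4 = 1280; next = 1279
base 4: 1279 = 4^(4 + 1) + 3·4^3 + 3·4^2 + 3·4 + 3; at 5: 5^(5 + 1) + 3·5^3 + 3·5^2 + 3·5 + 3 = 16093; next = 16092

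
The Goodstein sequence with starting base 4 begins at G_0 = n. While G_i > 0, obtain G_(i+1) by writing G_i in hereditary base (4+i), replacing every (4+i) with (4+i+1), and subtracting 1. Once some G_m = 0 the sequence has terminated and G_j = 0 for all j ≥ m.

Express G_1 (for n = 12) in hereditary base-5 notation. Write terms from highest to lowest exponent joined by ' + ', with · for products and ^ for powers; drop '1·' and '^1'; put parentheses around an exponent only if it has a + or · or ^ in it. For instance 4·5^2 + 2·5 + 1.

12 —HB4→ 3·4 —bump→ 3·5 = 15 —(−1)→ 14
14 —HB5→ 2·5 + 4 —bump→ 2·6 + 4 = 16 —(−1)→ 15

2·5 + 4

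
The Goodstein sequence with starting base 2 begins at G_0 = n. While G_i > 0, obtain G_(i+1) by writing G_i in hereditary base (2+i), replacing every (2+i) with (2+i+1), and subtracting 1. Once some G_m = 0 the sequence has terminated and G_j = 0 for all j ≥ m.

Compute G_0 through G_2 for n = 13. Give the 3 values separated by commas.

i=0: 13 = 2^(2 + 1) + 2^2 + 1 (b=2); 2→3: 3^(3 + 1) + 3^3 + 1 = 109; 109−1 = 108
i=1: 108 = 3^(3 + 1) + 3^3 (b=3); 3→4: 4^(4 + 1) + 4^4 = 1280; 1280−1 = 1279

13, 108, 1279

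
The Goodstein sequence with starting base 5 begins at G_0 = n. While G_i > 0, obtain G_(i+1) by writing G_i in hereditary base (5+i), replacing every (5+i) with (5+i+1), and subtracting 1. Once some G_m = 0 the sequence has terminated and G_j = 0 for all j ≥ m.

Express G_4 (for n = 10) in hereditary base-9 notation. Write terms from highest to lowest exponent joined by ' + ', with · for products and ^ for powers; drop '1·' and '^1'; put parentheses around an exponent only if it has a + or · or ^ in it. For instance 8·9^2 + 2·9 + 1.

i=0: 10 = 2·5 (b=5); 5→6: 2·6 = 12; 12−1 = 11
i=1: 11 = 6 + 5 (b=6); 6→7: 7 + 5 = 12; 12−1 = 11
i=2: 11 = 7 + 4 (b=7); 7→8: 8 + 4 = 12; 12−1 = 11
i=3: 11 = 8 + 3 (b=8); 8→9: 9 + 3 = 12; 12−1 = 11

9 + 2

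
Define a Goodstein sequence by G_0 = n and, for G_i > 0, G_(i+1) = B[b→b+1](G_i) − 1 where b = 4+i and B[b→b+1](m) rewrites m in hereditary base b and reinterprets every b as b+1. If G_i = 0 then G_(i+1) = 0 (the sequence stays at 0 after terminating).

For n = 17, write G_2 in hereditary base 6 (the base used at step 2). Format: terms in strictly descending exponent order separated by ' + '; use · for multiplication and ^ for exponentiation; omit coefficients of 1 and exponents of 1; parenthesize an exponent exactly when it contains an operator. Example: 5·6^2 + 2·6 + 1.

[0] 17 ≡ 4^2 + 1 (base 4). Lift 5: 26. −1: 25.
[1] 25 ≡ 5^2 (base 5). Lift 6: 36. −1: 35.
[2] 35 ≡ 5·6 + 5 (base 6). Lift 7: 40. −1: 39.

5·6 + 5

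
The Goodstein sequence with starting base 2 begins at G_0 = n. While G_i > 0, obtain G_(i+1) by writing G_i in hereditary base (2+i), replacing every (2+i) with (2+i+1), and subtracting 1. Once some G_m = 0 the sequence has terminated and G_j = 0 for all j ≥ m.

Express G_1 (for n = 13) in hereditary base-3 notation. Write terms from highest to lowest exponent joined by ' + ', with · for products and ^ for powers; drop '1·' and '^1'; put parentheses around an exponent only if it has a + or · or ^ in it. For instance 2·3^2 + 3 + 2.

3^(3 + 1) + 3^3

13 —HB2→ 2^(2 + 1) + 2^2 + 1 —bump→ 3^(3 + 1) + 3^3 + 1 = 109 —(−1)→ 108
108 —HB3→ 3^(3 + 1) + 3^3 —bump→ 4^(4 + 1) + 4^4 = 1280 —(−1)→ 1279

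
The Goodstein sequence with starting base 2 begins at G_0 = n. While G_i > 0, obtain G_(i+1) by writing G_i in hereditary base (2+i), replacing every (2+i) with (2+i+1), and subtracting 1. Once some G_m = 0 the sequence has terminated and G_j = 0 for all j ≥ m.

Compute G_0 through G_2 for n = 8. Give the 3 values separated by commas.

8, 80, 553

base 2: 8 = 2^(2 + 1); at 3: 3^(3 + 1) = 81; next = 80
base 3: 80 = 2·3^3 + 2·3^2 + 2·3 + 2; at 4: 2·4^4 + 2·4^2 + 2·4 + 2 = 554; next = 553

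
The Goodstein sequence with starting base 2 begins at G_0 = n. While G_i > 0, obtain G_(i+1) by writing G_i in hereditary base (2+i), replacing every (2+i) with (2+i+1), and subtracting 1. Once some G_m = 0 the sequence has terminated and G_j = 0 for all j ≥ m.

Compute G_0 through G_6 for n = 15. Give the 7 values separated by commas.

G_0=15  [base 2] 2^(2 + 1) + 2^2 + 2 + 1  →[2↦3]→  3^(3 + 1) + 3^3 + 3 + 1 = 112  −1 ⇒ G_1=111
G_1=111  [base 3] 3^(3 + 1) + 3^3 + 3  →[3↦4]→  4^(4 + 1) + 4^4 + 4 = 1284  −1 ⇒ G_2=1283
G_2=1283  [base 4] 4^(4 + 1) + 4^4 + 3  →[4↦5]→  5^(5 + 1) + 5^5 + 3 = 18753  −1 ⇒ G_3=18752
G_3=18752  [base 5] 5^(5 + 1) + 5^5 + 2  →[5↦6]→  6^(6 + 1) + 6^6 + 2 = 326594  −1 ⇒ G_4=326593
G_4=326593  [base 6] 6^(6 + 1) + 6^6 + 1  →[6↦7]→  7^(7 + 1) + 7^7 + 1 = 6588345  −1 ⇒ G_5=6588344
G_5=6588344  [base 7] 7^(7 + 1) + 7^7  →[7↦8]→  8^(8 + 1) + 8^8 = 150994944  −1 ⇒ G_6=150994943

15, 111, 1283, 18752, 326593, 6588344, 150994943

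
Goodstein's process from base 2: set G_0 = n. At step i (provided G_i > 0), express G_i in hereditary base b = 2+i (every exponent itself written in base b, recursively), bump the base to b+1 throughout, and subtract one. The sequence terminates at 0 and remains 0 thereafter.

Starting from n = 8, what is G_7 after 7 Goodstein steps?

[0] 8 ≡ 2^(2 + 1) (base 2). Lift 3: 81. −1: 80.
[1] 80 ≡ 2·3^3 + 2·3^2 + 2·3 + 2 (base 3). Lift 4: 554. −1: 553.
[2] 553 ≡ 2·4^4 + 2·4^2 + 2·4 + 1 (base 4). Lift 5: 6311. −1: 6310.
[3] 6310 ≡ 2·5^5 + 2·5^2 + 2·5 (base 5). Lift 6: 93396. −1: 93395.
[4] 93395 ≡ 2·6^6 + 2·6^2 + 6 + 5 (base 6). Lift 7: 1647196. −1: 1647195.
[5] 1647195 ≡ 2·7^7 + 2·7^2 + 7 + 4 (base 7). Lift 8: 33554572. −1: 33554571.
[6] 33554571 ≡ 2·8^8 + 2·8^2 + 8 + 3 (base 8). Lift 9: 774841152. −1: 774841151.
[7] 774841151 ≡ 2·9^9 + 2·9^2 + 9 + 2 (base 9). Lift 10: 20000000212. −1: 20000000211.

774841151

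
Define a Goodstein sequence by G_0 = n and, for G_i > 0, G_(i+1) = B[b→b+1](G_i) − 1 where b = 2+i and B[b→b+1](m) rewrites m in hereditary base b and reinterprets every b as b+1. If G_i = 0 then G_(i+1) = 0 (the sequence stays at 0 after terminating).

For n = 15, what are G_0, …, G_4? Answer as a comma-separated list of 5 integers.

[0] 15 ≡ 2^(2 + 1) + 2^2 + 2 + 1 (base 2). Lift 3: 112. −1: 111.
[1] 111 ≡ 3^(3 + 1) + 3^3 + 3 (base 3). Lift 4: 1284. −1: 1283.
[2] 1283 ≡ 4^(4 + 1) + 4^4 + 3 (base 4). Lift 5: 18753. −1: 18752.
[3] 18752 ≡ 5^(5 + 1) + 5^5 + 2 (base 5). Lift 6: 326594. −1: 326593.

15, 111, 1283, 18752, 326593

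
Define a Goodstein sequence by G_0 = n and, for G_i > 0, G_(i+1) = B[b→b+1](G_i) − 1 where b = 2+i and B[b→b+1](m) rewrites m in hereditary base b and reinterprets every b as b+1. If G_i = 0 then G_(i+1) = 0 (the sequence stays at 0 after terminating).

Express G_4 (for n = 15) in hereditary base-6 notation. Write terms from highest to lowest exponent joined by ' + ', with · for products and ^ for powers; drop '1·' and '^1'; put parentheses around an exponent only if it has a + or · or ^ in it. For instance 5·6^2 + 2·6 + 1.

6^(6 + 1) + 6^6 + 1

[0] 15 ≡ 2^(2 + 1) + 2^2 + 2 + 1 (base 2). Lift 3: 112. −1: 111.
[1] 111 ≡ 3^(3 + 1) + 3^3 + 3 (base 3). Lift 4: 1284. −1: 1283.
[2] 1283 ≡ 4^(4 + 1) + 4^4 + 3 (base 4). Lift 5: 18753. −1: 18752.
[3] 18752 ≡ 5^(5 + 1) + 5^5 + 2 (base 5). Lift 6: 326594. −1: 326593.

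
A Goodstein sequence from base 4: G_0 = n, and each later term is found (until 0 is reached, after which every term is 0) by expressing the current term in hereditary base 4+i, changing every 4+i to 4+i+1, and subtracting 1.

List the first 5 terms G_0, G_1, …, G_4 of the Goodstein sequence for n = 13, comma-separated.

13, 15, 17, 18, 19

base 4: 13 = 3·4 + 1; at 5: 3·5 + 1 = 16; next = 15
base 5: 15 = 3·5; at 6: 3·6 = 18; next = 17
base 6: 17 = 2·6 + 5; at 7: 2·7 + 5 = 19; next = 18
base 7: 18 = 2·7 + 4; at 8: 2·8 + 4 = 20; next = 19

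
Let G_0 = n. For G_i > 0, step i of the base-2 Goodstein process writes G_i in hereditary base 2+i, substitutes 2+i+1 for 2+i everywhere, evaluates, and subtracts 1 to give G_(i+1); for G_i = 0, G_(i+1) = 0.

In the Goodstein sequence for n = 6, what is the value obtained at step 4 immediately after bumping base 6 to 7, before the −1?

[0] 6 ≡ 2^2 + 2 (base 2). Lift 3: 30. −1: 29.
[1] 29 ≡ 3^3 + 2 (base 3). Lift 4: 258. −1: 257.
[2] 257 ≡ 4^4 + 1 (base 4). Lift 5: 3126. −1: 3125.
[3] 3125 ≡ 5^5 (base 5). Lift 6: 46656. −1: 46655.
[4] 46655 ≡ 5·6^5 + 5·6^4 + 5·6^3 + 5·6^2 + 5·6 + 5 (base 6). Lift 7: 98040. −1: 98039.

98040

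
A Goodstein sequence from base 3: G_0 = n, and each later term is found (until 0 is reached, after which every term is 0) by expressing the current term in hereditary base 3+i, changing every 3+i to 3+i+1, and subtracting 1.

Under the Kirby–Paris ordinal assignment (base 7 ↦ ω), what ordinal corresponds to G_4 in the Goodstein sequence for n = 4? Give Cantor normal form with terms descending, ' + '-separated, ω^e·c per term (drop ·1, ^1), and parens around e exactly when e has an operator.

2

(0) 4|_3 = 3 + 1 ↦ 4 + 1|_4 = 5 ⇒ 4
(1) 4|_4 = 4 ↦ 5|_5 = 5 ⇒ 4
(2) 4|_5 = 4 ↦ 4|_6 = 4 ⇒ 3
(3) 3|_6 = 3 ↦ 3|_7 = 3 ⇒ 2
(4) 2|_7 = 2 ↦ 2|_8 = 2 ⇒ 1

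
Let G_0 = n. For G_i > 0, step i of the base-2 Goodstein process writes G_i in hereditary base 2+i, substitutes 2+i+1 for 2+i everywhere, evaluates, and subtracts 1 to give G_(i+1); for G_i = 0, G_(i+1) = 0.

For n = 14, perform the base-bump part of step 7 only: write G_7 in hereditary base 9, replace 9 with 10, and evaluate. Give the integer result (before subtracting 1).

i=0: 14 = 2^(2 + 1) + 2^2 + 2 (b=2); 2→3: 3^(3 + 1) + 3^3 + 3 = 111; 111−1 = 110
i=1: 110 = 3^(3 + 1) + 3^3 + 2 (b=3); 3→4: 4^(4 + 1) + 4^4 + 2 = 1282; 1282−1 = 1281
i=2: 1281 = 4^(4 + 1) + 4^4 + 1 (b=4); 4→5: 5^(5 + 1) + 5^5 + 1 = 18751; 18751−1 = 18750
i=3: 18750 = 5^(5 + 1) + 5^5 (b=5); 5→6: 6^(6 + 1) + 6^6 = 326592; 326592−1 = 326591
i=4: 326591 = 6^(6 + 1) + 5·6^5 + 5·6^4 + 5·6^3 + 5·6^2 + 5·6 + 5 (b=6); 6→7: 7^(7 + 1) + 5·7^5 + 5·7^4 + 5·7^3 + 5·7^2 + 5·7 + 5 = 5862841; 5862841−1 = 5862840
i=5: 5862840 = 7^(7 + 1) + 5·7^5 + 5·7^4 + 5·7^3 + 5·7^2 + 5·7 + 4 (b=7); 7→8: 8^(8 + 1) + 5·8^5 + 5·8^4 + 5·8^3 + 5·8^2 + 5·8 + 4 = 134404972; 134404972−1 = 134404971
i=6: 134404971 = 8^(8 + 1) + 5·8^5 + 5·8^4 + 5·8^3 + 5·8^2 + 5·8 + 3 (b=8); 8→9: 9^(9 + 1) + 5·9^5 + 5·9^4 + 5·9^3 + 5·9^2 + 5·9 + 3 = 3487116549; 3487116549−1 = 3487116548
i=7: 3487116548 = 9^(9 + 1) + 5·9^5 + 5·9^4 + 5·9^3 + 5·9^2 + 5·9 + 2 (b=9); 9→10: 10^(10 + 1) + 5·10^5 + 5·10^4 + 5·10^3 + 5·10^2 + 5·10 + 2 = 100000555552; 100000555552−1 = 100000555551

100000555552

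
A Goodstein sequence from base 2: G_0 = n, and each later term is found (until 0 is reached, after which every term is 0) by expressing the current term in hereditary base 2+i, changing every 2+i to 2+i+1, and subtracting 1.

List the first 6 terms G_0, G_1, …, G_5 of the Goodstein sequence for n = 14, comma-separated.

14, 110, 1281, 18750, 326591, 5862840

G_0 = 14. HB_2(14) = 2^(2 + 1) + 2^2 + 2. Bump = 111. G_1 = 110.
G_1 = 110. HB_3(110) = 3^(3 + 1) + 3^3 + 2. Bump = 1282. G_2 = 1281.
G_2 = 1281. HB_4(1281) = 4^(4 + 1) + 4^4 + 1. Bump = 18751. G_3 = 18750.
G_3 = 18750. HB_5(18750) = 5^(5 + 1) + 5^5. Bump = 326592. G_4 = 326591.
G_4 = 326591. HB_6(326591) = 6^(6 + 1) + 5·6^5 + 5·6^4 + 5·6^3 + 5·6^2 + 5·6 + 5. Bump = 5862841. G_5 = 5862840.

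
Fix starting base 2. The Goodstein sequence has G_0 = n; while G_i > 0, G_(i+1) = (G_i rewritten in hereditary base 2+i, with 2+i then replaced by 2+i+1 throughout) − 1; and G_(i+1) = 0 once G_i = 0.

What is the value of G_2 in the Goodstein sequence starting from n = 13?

G_0 = 13. HB_2(13) = 2^(2 + 1) + 2^2 + 1. Bump = 109. G_1 = 108.
G_1 = 108. HB_3(108) = 3^(3 + 1) + 3^3. Bump = 1280. G_2 = 1279.

1279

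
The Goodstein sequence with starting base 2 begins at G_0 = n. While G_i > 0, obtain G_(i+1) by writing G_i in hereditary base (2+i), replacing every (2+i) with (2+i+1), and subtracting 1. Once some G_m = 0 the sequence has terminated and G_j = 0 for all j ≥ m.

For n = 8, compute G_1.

80

G_0=8  [base 2] 2^(2 + 1)  →[2↦3]→  3^(3 + 1) = 81  −1 ⇒ G_1=80
G_1=80  [base 3] 2·3^3 + 2·3^2 + 2·3 + 2  →[3↦4]→  2·4^4 + 2·4^2 + 2·4 + 2 = 554  −1 ⇒ G_2=553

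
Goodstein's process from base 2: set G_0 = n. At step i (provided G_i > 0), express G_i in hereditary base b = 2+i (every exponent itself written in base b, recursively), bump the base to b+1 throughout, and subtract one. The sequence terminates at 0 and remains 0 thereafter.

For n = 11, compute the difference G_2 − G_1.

base 2: 11 = 2^(2 + 1) + 2 + 1; at 3: 3^(3 + 1) + 3 + 1 = 85; next = 84
base 3: 84 = 3^(3 + 1) + 3; at 4: 4^(4 + 1) + 4 = 1028; next = 1027

943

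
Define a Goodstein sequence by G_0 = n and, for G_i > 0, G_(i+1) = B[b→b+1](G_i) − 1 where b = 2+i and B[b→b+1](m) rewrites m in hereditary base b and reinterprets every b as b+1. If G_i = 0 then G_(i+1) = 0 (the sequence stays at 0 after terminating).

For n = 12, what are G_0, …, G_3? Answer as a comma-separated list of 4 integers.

12 —HB2→ 2^(2 + 1) + 2^2 —bump→ 3^(3 + 1) + 3^3 = 108 —(−1)→ 107
107 —HB3→ 3^(3 + 1) + 2·3^2 + 2·3 + 2 —bump→ 4^(4 + 1) + 2·4^2 + 2·4 + 2 = 1066 —(−1)→ 1065
1065 —HB4→ 4^(4 + 1) + 2·4^2 + 2·4 + 1 —bump→ 5^(5 + 1) + 2·5^2 + 2·5 + 1 = 15686 —(−1)→ 15685

12, 107, 1065, 15685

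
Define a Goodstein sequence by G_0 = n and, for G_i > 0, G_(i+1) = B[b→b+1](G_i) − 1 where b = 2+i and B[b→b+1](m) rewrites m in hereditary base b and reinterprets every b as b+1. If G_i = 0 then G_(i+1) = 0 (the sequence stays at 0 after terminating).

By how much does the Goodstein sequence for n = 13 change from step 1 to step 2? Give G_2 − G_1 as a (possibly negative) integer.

1171

base 2: 13 = 2^(2 + 1) + 2^2 + 1; at 3: 3^(3 + 1) + 3^3 + 1 = 109; next = 108
base 3: 108 = 3^(3 + 1) + 3^3; at 4: 4^(4 + 1) + 4^4 = 1280; next = 1279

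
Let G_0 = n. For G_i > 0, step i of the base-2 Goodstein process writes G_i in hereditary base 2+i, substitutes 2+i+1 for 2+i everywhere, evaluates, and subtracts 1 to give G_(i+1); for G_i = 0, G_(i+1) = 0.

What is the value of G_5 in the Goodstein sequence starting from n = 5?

1197

(0) 5|_2 = 2^2 + 1 ↦ 3^3 + 1|_3 = 28 ⇒ 27
(1) 27|_3 = 3^3 ↦ 4^4|_4 = 256 ⇒ 255
(2) 255|_4 = 3·4^3 + 3·4^2 + 3·4 + 3 ↦ 3·5^3 + 3·5^2 + 3·5 + 3|_5 = 468 ⇒ 467
(3) 467|_5 = 3·5^3 + 3·5^2 + 3·5 + 2 ↦ 3·6^3 + 3·6^2 + 3·6 + 2|_6 = 776 ⇒ 775
(4) 775|_6 = 3·6^3 + 3·6^2 + 3·6 + 1 ↦ 3·7^3 + 3·7^2 + 3·7 + 1|_7 = 1198 ⇒ 1197
(5) 1197|_7 = 3·7^3 + 3·7^2 + 3·7 ↦ 3·8^3 + 3·8^2 + 3·8|_8 = 1752 ⇒ 1751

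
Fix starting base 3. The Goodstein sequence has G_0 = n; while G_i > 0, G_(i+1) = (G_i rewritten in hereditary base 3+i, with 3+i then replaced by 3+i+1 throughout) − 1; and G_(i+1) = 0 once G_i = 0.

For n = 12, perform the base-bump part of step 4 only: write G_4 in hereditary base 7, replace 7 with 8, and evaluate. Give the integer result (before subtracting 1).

64

base 3: 12 = 3^2 + 3; at 4: 4^2 + 4 = 20; next = 19
base 4: 19 = 4^2 + 3; at 5: 5^2 + 3 = 28; next = 27
base 5: 27 = 5^2 + 2; at 6: 6^2 + 2 = 38; next = 37
base 6: 37 = 6^2 + 1; at 7: 7^2 + 1 = 50; next = 49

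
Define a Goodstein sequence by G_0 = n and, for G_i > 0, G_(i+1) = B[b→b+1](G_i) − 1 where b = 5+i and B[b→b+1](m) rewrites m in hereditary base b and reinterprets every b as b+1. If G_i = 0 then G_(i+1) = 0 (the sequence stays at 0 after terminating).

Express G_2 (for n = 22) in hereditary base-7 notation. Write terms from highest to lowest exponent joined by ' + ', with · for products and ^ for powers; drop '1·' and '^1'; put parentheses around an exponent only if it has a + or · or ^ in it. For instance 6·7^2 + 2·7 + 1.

4·7

[0] 22 ≡ 4·5 + 2 (base 5). Lift 6: 26. −1: 25.
[1] 25 ≡ 4·6 + 1 (base 6). Lift 7: 29. −1: 28.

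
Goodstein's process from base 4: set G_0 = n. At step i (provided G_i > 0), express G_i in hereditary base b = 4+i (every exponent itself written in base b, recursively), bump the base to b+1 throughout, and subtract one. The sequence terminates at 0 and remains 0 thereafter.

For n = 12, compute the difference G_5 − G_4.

1

G_0=12  [base 4] 3·4  →[4↦5]→  3·5 = 15  −1 ⇒ G_1=14
G_1=14  [base 5] 2·5 + 4  →[5↦6]→  2·6 + 4 = 16  −1 ⇒ G_2=15
G_2=15  [base 6] 2·6 + 3  →[6↦7]→  2·7 + 3 = 17  −1 ⇒ G_3=16
G_3=16  [base 7] 2·7 + 2  →[7↦8]→  2·8 + 2 = 18  −1 ⇒ G_4=17
G_4=17  [base 8] 2·8 + 1  →[8↦9]→  2·9 + 1 = 19  −1 ⇒ G_5=18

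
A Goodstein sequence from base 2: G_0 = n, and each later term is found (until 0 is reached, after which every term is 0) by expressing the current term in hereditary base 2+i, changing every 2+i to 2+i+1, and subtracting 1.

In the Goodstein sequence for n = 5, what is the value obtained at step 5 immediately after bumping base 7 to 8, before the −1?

1752

5 —HB2→ 2^2 + 1 —bump→ 3^3 + 1 = 28 —(−1)→ 27
27 —HB3→ 3^3 —bump→ 4^4 = 256 —(−1)→ 255
255 —HB4→ 3·4^3 + 3·4^2 + 3·4 + 3 —bump→ 3·5^3 + 3·5^2 + 3·5 + 3 = 468 —(−1)→ 467
467 —HB5→ 3·5^3 + 3·5^2 + 3·5 + 2 —bump→ 3·6^3 + 3·6^2 + 3·6 + 2 = 776 —(−1)→ 775
775 —HB6→ 3·6^3 + 3·6^2 + 3·6 + 1 —bump→ 3·7^3 + 3·7^2 + 3·7 + 1 = 1198 —(−1)→ 1197
1197 —HB7→ 3·7^3 + 3·7^2 + 3·7 —bump→ 3·8^3 + 3·8^2 + 3·8 = 1752 —(−1)→ 1751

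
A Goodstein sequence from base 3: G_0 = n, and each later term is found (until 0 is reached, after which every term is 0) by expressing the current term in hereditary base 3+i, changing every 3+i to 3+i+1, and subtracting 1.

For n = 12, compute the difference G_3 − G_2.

12 —HB3→ 3^2 + 3 —bump→ 4^2 + 4 = 20 —(−1)→ 19
19 —HB4→ 4^2 + 3 —bump→ 5^2 + 3 = 28 —(−1)→ 27
27 —HB5→ 5^2 + 2 —bump→ 6^2 + 2 = 38 —(−1)→ 37

10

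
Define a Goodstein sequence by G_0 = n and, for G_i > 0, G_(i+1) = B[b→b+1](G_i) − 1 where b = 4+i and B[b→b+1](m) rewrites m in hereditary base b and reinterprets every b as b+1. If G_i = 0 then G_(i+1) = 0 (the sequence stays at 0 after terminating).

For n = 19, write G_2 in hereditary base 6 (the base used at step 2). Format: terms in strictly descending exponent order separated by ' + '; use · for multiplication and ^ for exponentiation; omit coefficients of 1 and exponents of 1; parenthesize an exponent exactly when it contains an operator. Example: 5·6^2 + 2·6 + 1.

[0] 19 ≡ 4^2 + 3 (base 4). Lift 5: 28. −1: 27.
[1] 27 ≡ 5^2 + 2 (base 5). Lift 6: 38. −1: 37.
[2] 37 ≡ 6^2 + 1 (base 6). Lift 7: 50. −1: 49.

6^2 + 1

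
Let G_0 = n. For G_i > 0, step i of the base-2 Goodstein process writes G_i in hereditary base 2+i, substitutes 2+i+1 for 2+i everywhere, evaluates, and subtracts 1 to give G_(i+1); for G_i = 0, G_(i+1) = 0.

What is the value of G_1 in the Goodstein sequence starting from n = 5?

27

base 2: 5 = 2^2 + 1; at 3: 3^3 + 1 = 28; next = 27
base 3: 27 = 3^3; at 4: 4^4 = 256; next = 255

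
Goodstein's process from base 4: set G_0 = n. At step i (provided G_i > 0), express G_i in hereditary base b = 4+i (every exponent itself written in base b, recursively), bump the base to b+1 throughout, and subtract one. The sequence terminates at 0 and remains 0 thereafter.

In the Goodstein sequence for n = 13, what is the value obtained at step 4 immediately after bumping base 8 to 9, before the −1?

13 —HB4→ 3·4 + 1 —bump→ 3·5 + 1 = 16 —(−1)→ 15
15 —HB5→ 3·5 —bump→ 3·6 = 18 —(−1)→ 17
17 —HB6→ 2·6 + 5 —bump→ 2·7 + 5 = 19 —(−1)→ 18
18 —HB7→ 2·7 + 4 —bump→ 2·8 + 4 = 20 —(−1)→ 19
19 —HB8→ 2·8 + 3 —bump→ 2·9 + 3 = 21 —(−1)→ 20

21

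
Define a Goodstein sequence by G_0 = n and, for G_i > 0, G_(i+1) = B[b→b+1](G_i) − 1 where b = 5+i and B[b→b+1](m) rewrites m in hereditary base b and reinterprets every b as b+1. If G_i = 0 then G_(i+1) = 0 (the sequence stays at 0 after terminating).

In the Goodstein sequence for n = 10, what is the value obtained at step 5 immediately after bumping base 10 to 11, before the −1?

12

base 5: 10 = 2·5; at 6: 2·6 = 12; next = 11
base 6: 11 = 6 + 5; at 7: 7 + 5 = 12; next = 11
base 7: 11 = 7 + 4; at 8: 8 + 4 = 12; next = 11
base 8: 11 = 8 + 3; at 9: 9 + 3 = 12; next = 11
base 9: 11 = 9 + 2; at 10: 10 + 2 = 12; next = 11
base 10: 11 = 10 + 1; at 11: 11 + 1 = 12; next = 11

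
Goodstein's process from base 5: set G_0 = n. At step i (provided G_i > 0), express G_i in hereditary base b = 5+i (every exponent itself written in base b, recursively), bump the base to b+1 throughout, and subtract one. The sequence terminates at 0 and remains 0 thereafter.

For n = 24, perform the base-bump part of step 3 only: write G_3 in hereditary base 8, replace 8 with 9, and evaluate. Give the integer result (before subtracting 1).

37

base 5: 24 = 4·5 + 4; at 6: 4·6 + 4 = 28; next = 27
base 6: 27 = 4·6 + 3; at 7: 4·7 + 3 = 31; next = 30
base 7: 30 = 4·7 + 2; at 8: 4·8 + 2 = 34; next = 33
base 8: 33 = 4·8 + 1; at 9: 4·9 + 1 = 37; next = 36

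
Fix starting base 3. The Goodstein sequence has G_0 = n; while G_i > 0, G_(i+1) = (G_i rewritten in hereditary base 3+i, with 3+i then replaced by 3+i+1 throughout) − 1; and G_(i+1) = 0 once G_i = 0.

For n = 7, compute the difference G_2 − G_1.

1

base 3: 7 = 2·3 + 1; at 4: 2·4 + 1 = 9; next = 8
base 4: 8 = 2·4; at 5: 2·5 = 10; next = 9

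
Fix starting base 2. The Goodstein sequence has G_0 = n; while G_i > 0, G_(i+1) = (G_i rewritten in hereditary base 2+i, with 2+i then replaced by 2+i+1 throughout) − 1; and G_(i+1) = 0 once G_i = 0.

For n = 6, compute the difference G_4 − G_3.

43530

i=0: 6 = 2^2 + 2 (b=2); 2→3: 3^3 + 3 = 30; 30−1 = 29
i=1: 29 = 3^3 + 2 (b=3); 3→4: 4^4 + 2 = 258; 258−1 = 257
i=2: 257 = 4^4 + 1 (b=4); 4→5: 5^5 + 1 = 3126; 3126−1 = 3125
i=3: 3125 = 5^5 (b=5); 5→6: 6^6 = 46656; 46656−1 = 46655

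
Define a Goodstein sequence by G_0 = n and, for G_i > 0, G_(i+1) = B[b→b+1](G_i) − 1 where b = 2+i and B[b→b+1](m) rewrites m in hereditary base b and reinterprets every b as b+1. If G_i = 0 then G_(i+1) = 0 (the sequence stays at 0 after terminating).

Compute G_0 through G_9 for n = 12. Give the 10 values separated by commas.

base 2: 12 = 2^(2 + 1) + 2^2; at 3: 3^(3 + 1) + 3^3 = 108; next = 107
base 3: 107 = 3^(3 + 1) + 2·3^2 + 2·3 + 2; at 4: 4^(4 + 1) + 2·4^2 + 2·4 + 2 = 1066; next = 1065
base 4: 1065 = 4^(4 + 1) + 2·4^2 + 2·4 + 1; at 5: 5^(5 + 1) + 2·5^2 + 2·5 + 1 = 15686; next = 15685
base 5: 15685 = 5^(5 + 1) + 2·5^2 + 2·5; at 6: 6^(6 + 1) + 2·6^2 + 2·6 = 280020; next = 280019
base 6: 280019 = 6^(6 + 1) + 2·6^2 + 6 + 5; at 7: 7^(7 + 1) + 2·7^2 + 7 + 5 = 5764911; next = 5764910
base 7: 5764910 = 7^(7 + 1) + 2·7^2 + 7 + 4; at 8: 8^(8 + 1) + 2·8^2 + 8 + 4 = 134217868; next = 134217867
base 8: 134217867 = 8^(8 + 1) + 2·8^2 + 8 + 3; at 9: 9^(9 + 1) + 2·9^2 + 9 + 3 = 3486784575; next = 3486784574
base 9: 3486784574 = 9^(9 + 1) + 2·9^2 + 9 + 2; at 10: 10^(10 + 1) + 2·10^2 + 10 + 2 = 100000000212; next = 100000000211
base 10: 100000000211 = 10^(10 + 1) + 2·10^2 + 10 + 1; at 11: 11^(11 + 1) + 2·11^2 + 11 + 1 = 3138428376975; next = 3138428376974

12, 107, 1065, 15685, 280019, 5764910, 134217867, 3486784574, 100000000211, 3138428376974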